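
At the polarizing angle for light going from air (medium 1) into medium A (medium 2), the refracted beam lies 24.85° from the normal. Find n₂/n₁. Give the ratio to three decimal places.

n₂/n₁ ≈ 2.159

At Brewster incidence θ_B = 90° − θ_t = 90° − 24.85° = 65.15°.
Then n₂/n₁ = tan θ_B = tan 65.15° = 2.159.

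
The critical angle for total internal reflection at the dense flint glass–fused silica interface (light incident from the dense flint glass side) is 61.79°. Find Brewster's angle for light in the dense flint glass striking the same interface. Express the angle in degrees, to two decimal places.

θ_B ≈ 41.39°

sin θ_c = n₂/n₁, so n₂/n₁ = sin 61.79° = 0.8812.
Brewster: tan θ_B = n₂/n₁ = 0.8812.
θ_B = arctan(0.8812) = 41.39°.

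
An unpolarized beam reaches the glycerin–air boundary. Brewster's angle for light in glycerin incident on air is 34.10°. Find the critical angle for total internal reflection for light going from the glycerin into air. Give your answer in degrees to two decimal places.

θ_c ≈ 42.61°

tan θ_B = n₂/n₁ = tan 34.10° = 0.6771.
Total internal reflection: sin θ_c = n₂/n₁ = 0.6771.
θ_c = arcsin(0.6771) = 42.61°.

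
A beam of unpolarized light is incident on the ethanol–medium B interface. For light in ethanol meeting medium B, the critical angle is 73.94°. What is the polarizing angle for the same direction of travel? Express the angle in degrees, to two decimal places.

θ_B ≈ 43.86°

n₂/n₁ = sin θ_c = sin 73.94° = 0.9610.
tan θ_B equals the same ratio, so θ_B = arctan(0.9610) = 43.86°.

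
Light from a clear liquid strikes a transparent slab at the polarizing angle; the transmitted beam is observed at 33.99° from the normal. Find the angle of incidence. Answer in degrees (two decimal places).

Since the reflected and refracted rays are at right angles at the polarizing angle, θ_B + θ_t = 90°.
So θ_B = 90° − θ_t = 90° − 33.99° = 56.01°.

θ_B ≈ 56.01°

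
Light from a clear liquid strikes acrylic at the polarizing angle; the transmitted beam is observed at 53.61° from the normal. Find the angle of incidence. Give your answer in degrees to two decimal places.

Since the reflected and refracted rays are at right angles at the polarizing angle, θ_B + θ_t = 90°.
θ_B = 90° − 53.61° = 36.39°.

θ_B ≈ 36.39°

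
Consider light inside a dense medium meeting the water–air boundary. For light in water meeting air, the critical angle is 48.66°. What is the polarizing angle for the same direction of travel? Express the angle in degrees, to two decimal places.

n₂/n₁ = sin θ_c = sin 48.66° = 0.7508.
tan θ_B equals the same ratio, so θ_B = arctan(0.7508) = 36.90°.

θ_B ≈ 36.90°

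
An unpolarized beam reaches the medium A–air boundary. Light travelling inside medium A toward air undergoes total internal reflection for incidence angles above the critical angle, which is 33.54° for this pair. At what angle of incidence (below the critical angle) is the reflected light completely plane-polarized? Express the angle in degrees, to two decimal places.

At the critical angle sin θ_c = n₂/n₁, giving n₂/n₁ = sin 33.54° = 0.5525.
Then tan θ_B = n₂/n₁ = 0.5525, so θ_B = arctan 0.5525 = 28.92°.

θ_B ≈ 28.92°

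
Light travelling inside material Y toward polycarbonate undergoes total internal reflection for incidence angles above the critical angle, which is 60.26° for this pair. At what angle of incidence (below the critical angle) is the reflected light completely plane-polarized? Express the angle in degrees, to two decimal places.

sin θ_c = n₂/n₁, so n₂/n₁ = sin 60.26° = 0.8683.
Brewster: tan θ_B = n₂/n₁ = 0.8683.
θ_B = arctan(0.8683) = 40.97°.

θ_B ≈ 40.97°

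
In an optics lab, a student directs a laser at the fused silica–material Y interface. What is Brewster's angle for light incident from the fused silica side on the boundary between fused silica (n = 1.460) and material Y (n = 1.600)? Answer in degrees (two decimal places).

The reflected p-component vanishes when tan θ_B = n₂/n₁.
tan θ_B = n₂/n₁ = 1.600/1.460 = 1.0959. Taking the arctangent, θ_B = 47.62°.

θ_B ≈ 47.62°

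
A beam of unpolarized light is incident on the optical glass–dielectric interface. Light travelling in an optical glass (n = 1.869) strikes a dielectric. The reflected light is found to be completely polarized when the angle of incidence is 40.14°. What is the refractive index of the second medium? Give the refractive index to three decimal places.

Brewster's law: tan θ_B = n₂/n₁ (light incident in an optical glass, refracted into a dielectric).
n₂ = n₁ tan θ_B = 1.869 × tan 40.14° = 1.576.

n ≈ 1.576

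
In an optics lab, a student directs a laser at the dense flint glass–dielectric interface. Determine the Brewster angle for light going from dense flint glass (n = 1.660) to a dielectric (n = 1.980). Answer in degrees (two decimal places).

θ_B ≈ 50.02°

Brewster's condition: tan θ_B = n₂/n₁ = 1.980/1.660 = 1.1928. Taking the arctangent, θ_B = 50.02°.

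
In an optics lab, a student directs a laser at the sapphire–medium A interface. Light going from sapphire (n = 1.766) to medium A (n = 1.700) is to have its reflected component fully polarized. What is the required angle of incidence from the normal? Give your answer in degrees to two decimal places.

The reflected p-component vanishes when tan θ_B = n₂/n₁.
Here n₂/n₁ = 1.700/1.766 = 0.9626, and Brewster's law gives tan θ_B = n₂/n₁. Taking the arctangent, θ_B = 43.91°.

θ_B ≈ 43.91°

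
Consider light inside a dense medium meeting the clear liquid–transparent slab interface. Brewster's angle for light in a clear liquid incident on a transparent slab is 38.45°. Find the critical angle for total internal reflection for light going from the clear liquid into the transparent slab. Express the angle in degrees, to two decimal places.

n₂/n₁ = tan 38.45° = 0.7940; the critical angle satisfies sin θ_c = n₂/n₁.
θ_c = arcsin(0.7940) = 52.56°.

θ_c ≈ 52.56°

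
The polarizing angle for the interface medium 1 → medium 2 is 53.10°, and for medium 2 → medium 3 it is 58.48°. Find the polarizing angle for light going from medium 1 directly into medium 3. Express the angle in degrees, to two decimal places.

θ_B ≈ 65.28°

tan θ_B(1→2) = n₂/n₁ = tan 53.10° = 1.3319.
tan θ_B(2→3) = n₃/n₂ = tan 58.48° = 1.6306.
Multiplying, n₃/n₁ = 1.3319 × 1.6306 = 2.1717, and θ_B(1→3) = arctan 2.1717 = 65.28°.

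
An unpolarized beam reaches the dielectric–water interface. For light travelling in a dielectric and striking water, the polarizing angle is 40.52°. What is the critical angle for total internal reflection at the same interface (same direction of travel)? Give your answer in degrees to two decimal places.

n₂/n₁ = tan 40.52° = 0.8547; the critical angle satisfies sin θ_c = n₂/n₁.
θ_c = arcsin(0.8547) = 58.72°.

θ_c ≈ 58.72°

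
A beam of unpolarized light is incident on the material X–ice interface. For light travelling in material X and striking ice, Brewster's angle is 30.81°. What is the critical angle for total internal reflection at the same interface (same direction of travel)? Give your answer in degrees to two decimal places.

tan θ_B = n₂/n₁ = tan 30.81° = 0.5964.
Total internal reflection: sin θ_c = n₂/n₁ = 0.5964.
θ_c = arcsin(0.5964) = 36.61°.

θ_c ≈ 36.61°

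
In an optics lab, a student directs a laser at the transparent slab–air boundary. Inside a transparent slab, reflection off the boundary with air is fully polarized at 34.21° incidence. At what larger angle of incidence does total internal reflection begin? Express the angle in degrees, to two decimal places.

θ_c ≈ 42.83°

tan θ_B = n₂/n₁ = tan 34.21° = 0.6799.
Total internal reflection: sin θ_c = n₂/n₁ = 0.6799.
θ_c = arcsin(0.6799) = 42.83°.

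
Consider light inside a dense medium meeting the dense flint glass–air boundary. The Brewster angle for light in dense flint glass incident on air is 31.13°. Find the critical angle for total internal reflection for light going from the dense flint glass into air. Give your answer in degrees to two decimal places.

θ_c ≈ 37.15°

tan θ_B = n₂/n₁ = tan 31.13° = 0.6040.
Total internal reflection: sin θ_c = n₂/n₁ = 0.6040.
θ_c = arcsin(0.6040) = 37.15°.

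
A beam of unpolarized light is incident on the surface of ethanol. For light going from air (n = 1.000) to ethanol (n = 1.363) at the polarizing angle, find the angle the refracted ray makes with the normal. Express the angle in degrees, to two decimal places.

First find Brewster's angle: tan θ_B = 1.363/1.000 = 1.3630, giving θ_B = 53.73°.
Since θ_B + θ_t = 90° at Brewster incidence, θ_t = 90° − 53.73° = 36.27°.

θ_t ≈ 36.27°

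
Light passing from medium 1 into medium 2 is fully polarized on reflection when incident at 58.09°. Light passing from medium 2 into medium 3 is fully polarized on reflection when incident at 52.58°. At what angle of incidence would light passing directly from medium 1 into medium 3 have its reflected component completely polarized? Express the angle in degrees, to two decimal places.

θ_B ≈ 64.53°

n₂/n₁ = tan 58.09° = 1.6059 and n₃/n₂ = tan 52.58° = 1.3070.
So n₃/n₁ = (n₂/n₁)(n₃/n₂) = 1.6059 × 1.3070 = 2.0990.
θ_B(1→3) = arctan(2.0990) = 64.53°.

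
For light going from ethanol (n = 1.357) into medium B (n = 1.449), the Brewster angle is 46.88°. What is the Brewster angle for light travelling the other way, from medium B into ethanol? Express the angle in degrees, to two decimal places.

θ_B' ≈ 43.12°

The two Brewster angles are complementary: θ_B' = 90° − θ_B = 90° − 46.88° = 43.12°.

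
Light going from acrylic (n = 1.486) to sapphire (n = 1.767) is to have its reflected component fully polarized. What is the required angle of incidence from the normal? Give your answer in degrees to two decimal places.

tan θ_B = n₂/n₁ = 1.767/1.486 = 1.1891.
So θ_B = arctan 1.1891 = 49.94°.

θ_B ≈ 49.94°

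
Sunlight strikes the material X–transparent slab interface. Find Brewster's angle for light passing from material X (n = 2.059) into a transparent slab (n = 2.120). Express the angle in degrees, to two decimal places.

Brewster's condition: tan θ_B = n₂/n₁ = 2.120/2.059 = 1.0296.
θ_B = arctan(1.0296) = 45.84°.

θ_B ≈ 45.84°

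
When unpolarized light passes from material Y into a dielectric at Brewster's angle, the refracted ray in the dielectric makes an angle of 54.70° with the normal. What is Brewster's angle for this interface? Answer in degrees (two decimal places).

θ_B ≈ 35.30°

Since the reflected and refracted rays are at right angles at the polarizing angle, θ_B + θ_t = 90°.
So θ_B = 90° − θ_t = 90° − 54.70° = 35.30°.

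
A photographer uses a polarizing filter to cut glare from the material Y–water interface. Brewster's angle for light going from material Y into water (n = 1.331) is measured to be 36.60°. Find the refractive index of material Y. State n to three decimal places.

n ≈ 1.792

Brewster's law: tan θ_B = n₂/n₁ (light incident in material Y, refracted into water).
n₁ = n₂ / tan θ_B = 1.331 / tan 36.60° = 1.792.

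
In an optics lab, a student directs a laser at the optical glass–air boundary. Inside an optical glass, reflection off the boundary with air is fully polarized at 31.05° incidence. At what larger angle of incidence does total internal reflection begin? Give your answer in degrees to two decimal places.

θ_c ≈ 37.02°

From Brewster, n₂/n₁ = tan θ_B = tan 31.05° = 0.6020.
Then sin θ_c = n₂/n₁ = 0.6020, so θ_c = arcsin 0.6020 = 37.02°.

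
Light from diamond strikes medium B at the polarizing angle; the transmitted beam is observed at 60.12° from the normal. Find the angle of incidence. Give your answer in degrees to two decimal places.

θ_B ≈ 29.88°

Brewster's condition makes the reflected and refracted beams perpendicular: θ_B + θ_t = 90°.
So θ_B = 90° − θ_t = 90° − 60.12° = 29.88°.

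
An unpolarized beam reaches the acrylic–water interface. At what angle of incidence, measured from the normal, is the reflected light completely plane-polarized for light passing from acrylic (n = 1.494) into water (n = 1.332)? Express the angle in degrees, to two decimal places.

tan θ_B = n₂/n₁ = 1.332/1.494 = 0.8916. Taking the arctangent, θ_B = 41.72°.

θ_B ≈ 41.72°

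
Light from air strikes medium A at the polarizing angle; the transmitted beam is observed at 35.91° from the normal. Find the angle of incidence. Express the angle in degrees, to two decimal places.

θ_B ≈ 54.09°

Since the reflected and refracted rays are at right angles at the polarizing angle, θ_B + θ_t = 90°.
θ_B = 90° − 35.91° = 54.09°.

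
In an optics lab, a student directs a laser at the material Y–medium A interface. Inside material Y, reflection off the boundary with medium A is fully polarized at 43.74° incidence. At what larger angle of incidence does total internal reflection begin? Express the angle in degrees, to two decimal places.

From Brewster, n₂/n₁ = tan θ_B = tan 43.74° = 0.9570.
Then sin θ_c = n₂/n₁ = 0.9570, so θ_c = arcsin 0.9570 = 73.13°.

θ_c ≈ 73.13°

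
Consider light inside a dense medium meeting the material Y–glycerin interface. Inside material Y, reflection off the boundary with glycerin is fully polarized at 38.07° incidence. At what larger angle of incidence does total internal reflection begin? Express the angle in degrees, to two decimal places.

θ_c ≈ 51.56°

n₂/n₁ = tan 38.07° = 0.7833; the critical angle satisfies sin θ_c = n₂/n₁.
θ_c = arcsin(0.7833) = 51.56°.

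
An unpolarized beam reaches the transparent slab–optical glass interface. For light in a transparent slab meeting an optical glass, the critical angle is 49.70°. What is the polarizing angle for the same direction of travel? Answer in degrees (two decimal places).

θ_B ≈ 37.33°

At the critical angle sin θ_c = n₂/n₁, giving n₂/n₁ = sin 49.70° = 0.7627.
Then tan θ_B = n₂/n₁ = 0.7627, so θ_B = arctan 0.7627 = 37.33°.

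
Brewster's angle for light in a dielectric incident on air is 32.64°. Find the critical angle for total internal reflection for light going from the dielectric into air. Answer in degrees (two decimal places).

θ_c ≈ 39.83°

From Brewster, n₂/n₁ = tan θ_B = tan 32.64° = 0.6405.
Then sin θ_c = n₂/n₁ = 0.6405, so θ_c = arcsin 0.6405 = 39.83°.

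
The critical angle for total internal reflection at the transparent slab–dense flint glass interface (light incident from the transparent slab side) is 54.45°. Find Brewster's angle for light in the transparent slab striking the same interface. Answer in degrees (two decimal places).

At the critical angle sin θ_c = n₂/n₁, giving n₂/n₁ = sin 54.45° = 0.8136.
Then tan θ_B = n₂/n₁ = 0.8136, so θ_B = arctan 0.8136 = 39.13°.

θ_B ≈ 39.13°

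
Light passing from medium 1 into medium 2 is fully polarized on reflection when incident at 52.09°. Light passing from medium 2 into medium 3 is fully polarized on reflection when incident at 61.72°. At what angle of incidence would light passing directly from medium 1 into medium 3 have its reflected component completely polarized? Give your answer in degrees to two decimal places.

n₂/n₁ = tan 52.09° = 1.2841 and n₃/n₂ = tan 61.72° = 1.8588.
n₃/n₁ = 2.3868. Then tan θ_B(1→3) = n₃/n₁, so θ_B(1→3) = arctan(2.3868) = 67.27°.

θ_B ≈ 67.27°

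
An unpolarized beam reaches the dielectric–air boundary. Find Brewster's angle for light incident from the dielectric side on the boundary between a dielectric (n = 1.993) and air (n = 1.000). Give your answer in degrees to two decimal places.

θ_B ≈ 26.65°

At Brewster's angle the reflected and refracted rays are perpendicular, which with Snell's law gives tan θ_B = n₂/n₁.
Here n₂/n₁ = 1.000/1.993 = 0.5018, and Brewster's law gives tan θ_B = n₂/n₁. Taking the arctangent, θ_B = 26.65°.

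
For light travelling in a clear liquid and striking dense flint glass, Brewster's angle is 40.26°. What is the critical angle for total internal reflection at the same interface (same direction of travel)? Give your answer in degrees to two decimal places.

n₂/n₁ = tan 40.26° = 0.8469; the critical angle satisfies sin θ_c = n₂/n₁.
θ_c = arcsin(0.8469) = 57.87°.

θ_c ≈ 57.87°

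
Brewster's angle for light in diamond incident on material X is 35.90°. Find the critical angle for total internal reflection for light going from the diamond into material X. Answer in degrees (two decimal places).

From Brewster, n₂/n₁ = tan θ_B = tan 35.90° = 0.7239.
Then sin θ_c = n₂/n₁ = 0.7239, so θ_c = arcsin 0.7239 = 46.38°.

θ_c ≈ 46.38°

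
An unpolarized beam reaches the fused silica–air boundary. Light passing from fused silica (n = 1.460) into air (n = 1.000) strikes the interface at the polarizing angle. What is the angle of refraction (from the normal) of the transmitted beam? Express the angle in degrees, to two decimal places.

θ_t ≈ 55.59°

tan θ_B = n₂/n₁ = 1.000/1.460 = 0.6849, so θ_B = 34.41°.
At Brewster's angle the reflected and refracted rays are perpendicular, so θ_t = 90° − θ_B = 90° − 34.41° = 55.59°.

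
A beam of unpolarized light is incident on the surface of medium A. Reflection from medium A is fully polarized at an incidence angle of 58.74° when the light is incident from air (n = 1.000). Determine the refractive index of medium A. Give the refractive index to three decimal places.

At the Brewster angle, tan θ_B = n₂/n₁ with n₁ on the incident side (air) and n₂ on the transmitted side (medium A).
n₂ = n₁ tan θ_B = 1.000 × tan 58.74° = 1.647.

n ≈ 1.647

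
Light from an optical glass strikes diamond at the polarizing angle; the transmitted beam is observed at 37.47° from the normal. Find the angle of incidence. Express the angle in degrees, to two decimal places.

θ_B ≈ 52.53°

At Brewster's angle the reflected and refracted rays are perpendicular, so θ_B + θ_t = 90°.
θ_B = 90° − 37.47° = 52.53°.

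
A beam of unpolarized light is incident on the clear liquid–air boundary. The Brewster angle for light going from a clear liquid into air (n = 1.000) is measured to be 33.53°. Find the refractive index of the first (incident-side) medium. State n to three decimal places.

n ≈ 1.509

Brewster's law: tan θ_B = n₂/n₁ (light incident in a clear liquid, refracted into air).
n₁ = n₂ / tan θ_B = 1.000 / tan 33.53° = 1.509.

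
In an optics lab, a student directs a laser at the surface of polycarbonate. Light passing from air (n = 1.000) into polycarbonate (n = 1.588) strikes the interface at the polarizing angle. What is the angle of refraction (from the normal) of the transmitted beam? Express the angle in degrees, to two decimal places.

tan θ_B = n₂/n₁ = 1.588/1.000 = 1.5880, so θ_B = 57.80°.
Since θ_B + θ_t = 90° at Brewster incidence, θ_t = 90° − 57.80° = 32.20°.

θ_t ≈ 32.20°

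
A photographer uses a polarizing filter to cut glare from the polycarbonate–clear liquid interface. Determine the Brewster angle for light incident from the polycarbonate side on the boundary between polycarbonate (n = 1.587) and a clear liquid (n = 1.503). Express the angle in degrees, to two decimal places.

θ_B ≈ 43.44°

At Brewster's angle the reflected and refracted rays are perpendicular, which with Snell's law gives tan θ_B = n₂/n₁.
tan θ_B = n₂/n₁ = 1.503/1.587 = 0.9471.
θ_B = arctan(0.9471) = 43.44°.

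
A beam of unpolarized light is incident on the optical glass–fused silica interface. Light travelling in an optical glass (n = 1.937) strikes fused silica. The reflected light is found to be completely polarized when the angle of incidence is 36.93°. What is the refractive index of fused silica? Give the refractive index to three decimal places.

n ≈ 1.456

Full polarization of the reflected beam means tan θ_B = n₂/n₁, where n₁ is the incident medium (an optical glass).
n₂ = n₁ tan θ_B = 1.937 × tan 36.93° = 1.456.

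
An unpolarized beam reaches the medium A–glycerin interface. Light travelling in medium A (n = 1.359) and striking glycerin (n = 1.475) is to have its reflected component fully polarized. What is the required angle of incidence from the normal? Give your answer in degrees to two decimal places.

tan θ_B = n₂/n₁ = 1.475/1.359 = 1.0854.
So θ_B = arctan 1.0854 = 47.34°.

θ_B ≈ 47.34°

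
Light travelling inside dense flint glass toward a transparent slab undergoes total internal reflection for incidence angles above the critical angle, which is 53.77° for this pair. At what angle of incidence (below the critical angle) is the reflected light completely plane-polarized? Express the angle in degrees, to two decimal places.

sin θ_c = n₂/n₁, so n₂/n₁ = sin 53.77° = 0.8067.
Brewster: tan θ_B = n₂/n₁ = 0.8067.
θ_B = arctan(0.8067) = 38.89°.

θ_B ≈ 38.89°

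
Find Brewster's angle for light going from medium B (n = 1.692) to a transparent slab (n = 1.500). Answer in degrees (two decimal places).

Brewster's condition: tan θ_B = n₂/n₁ = 1.500/1.692 = 0.8865. Taking the arctangent, θ_B = 41.56°.

θ_B ≈ 41.56°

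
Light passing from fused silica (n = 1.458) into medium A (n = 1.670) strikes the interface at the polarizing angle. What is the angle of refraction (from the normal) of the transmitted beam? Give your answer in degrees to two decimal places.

θ_B = arctan(n₂/n₁) = arctan(1.670/1.458) = 48.88°.
Since θ_B + θ_t = 90° at Brewster incidence, θ_t = 90° − 48.88° = 41.12°.

θ_t ≈ 41.12°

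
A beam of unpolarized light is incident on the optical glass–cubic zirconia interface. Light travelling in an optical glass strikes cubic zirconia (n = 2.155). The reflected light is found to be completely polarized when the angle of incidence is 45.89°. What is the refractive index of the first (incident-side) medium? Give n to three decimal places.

n ≈ 2.089

Brewster's law: tan θ_B = n₂/n₁ (light incident in an optical glass, refracted into cubic zirconia).
n₁ = n₂ / tan θ_B = 2.155 / tan 45.89° = 2.089.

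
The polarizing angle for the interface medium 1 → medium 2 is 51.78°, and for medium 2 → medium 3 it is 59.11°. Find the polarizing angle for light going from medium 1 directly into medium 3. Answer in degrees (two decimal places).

θ_B ≈ 64.77°

tan θ_B(1→2) = n₂/n₁ = tan 51.78° = 1.2699.
tan θ_B(2→3) = n₃/n₂ = tan 59.11° = 1.6715.
Multiplying, n₃/n₁ = 1.2699 × 1.6715 = 2.1226, and θ_B(1→3) = arctan 2.1226 = 64.77°.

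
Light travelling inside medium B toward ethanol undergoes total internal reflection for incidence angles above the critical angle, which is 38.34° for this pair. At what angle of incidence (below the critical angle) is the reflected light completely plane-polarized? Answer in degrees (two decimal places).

θ_B ≈ 31.81°

sin θ_c = n₂/n₁, so n₂/n₁ = sin 38.34° = 0.6203.
Brewster: tan θ_B = n₂/n₁ = 0.6203.
θ_B = arctan(0.6203) = 31.81°.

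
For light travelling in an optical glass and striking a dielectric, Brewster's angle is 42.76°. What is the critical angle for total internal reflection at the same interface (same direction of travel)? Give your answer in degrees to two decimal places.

θ_c ≈ 67.63°

From Brewster, n₂/n₁ = tan θ_B = tan 42.76° = 0.9247.
Then sin θ_c = n₂/n₁ = 0.9247, so θ_c = arcsin 0.9247 = 67.63°.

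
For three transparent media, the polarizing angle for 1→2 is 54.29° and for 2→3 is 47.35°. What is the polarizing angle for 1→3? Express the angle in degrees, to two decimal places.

Each Brewster angle gives a ratio: n₂/n₁ = tan 54.29° = 1.3911, n₃/n₂ = tan 47.35° = 1.0856.
So n₃/n₁ = (n₂/n₁)(n₃/n₂) = 1.3911 × 1.0856 = 1.5102.
θ_B(1→3) = arctan(1.5102) = 56.49°.

θ_B ≈ 56.49°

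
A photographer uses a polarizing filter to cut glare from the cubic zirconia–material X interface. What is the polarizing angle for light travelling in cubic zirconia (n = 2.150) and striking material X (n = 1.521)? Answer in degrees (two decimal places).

Brewster's condition: tan θ_B = n₂/n₁ = 1.521/2.150 = 0.7074.
So θ_B = arctan 0.7074 = 35.28°.

θ_B ≈ 35.28°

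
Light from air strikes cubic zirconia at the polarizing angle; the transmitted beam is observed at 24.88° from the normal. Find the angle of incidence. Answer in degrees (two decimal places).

Brewster's condition makes the reflected and refracted beams perpendicular: θ_B + θ_t = 90°.
So θ_B = 90° − θ_t = 90° − 24.88° = 65.12°.

θ_B ≈ 65.12°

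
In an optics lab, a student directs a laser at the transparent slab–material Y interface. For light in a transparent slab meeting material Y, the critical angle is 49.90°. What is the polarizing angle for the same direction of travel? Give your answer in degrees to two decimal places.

θ_B ≈ 37.41°

n₂/n₁ = sin θ_c = sin 49.90° = 0.7649.
tan θ_B equals the same ratio, so θ_B = arctan(0.7649) = 37.41°.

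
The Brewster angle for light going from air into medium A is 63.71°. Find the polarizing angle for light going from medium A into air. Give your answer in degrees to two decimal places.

θ_B' ≈ 26.29°

tan θ_B' = n₁/n₂ = 1/tan θ_B, so θ_B' = 90° − θ_B.
θ_B' = 90° − 63.71° = 26.29°.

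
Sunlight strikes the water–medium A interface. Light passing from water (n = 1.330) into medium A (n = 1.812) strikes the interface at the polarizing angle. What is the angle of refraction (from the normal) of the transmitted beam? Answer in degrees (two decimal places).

θ_t ≈ 36.28°

First find Brewster's angle: tan θ_B = 1.812/1.330 = 1.3624, giving θ_B = 53.72°.
The refracted ray is perpendicular to the reflected ray, so θ_t = 90° − θ_B = 36.28°.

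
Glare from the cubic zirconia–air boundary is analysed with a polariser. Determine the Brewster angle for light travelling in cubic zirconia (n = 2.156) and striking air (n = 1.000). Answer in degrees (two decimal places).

θ_B ≈ 24.88°

Here n₂/n₁ = 1.000/2.156 = 0.4638, and Brewster's law gives tan θ_B = n₂/n₁.
θ_B = arctan(0.4638) = 24.88°.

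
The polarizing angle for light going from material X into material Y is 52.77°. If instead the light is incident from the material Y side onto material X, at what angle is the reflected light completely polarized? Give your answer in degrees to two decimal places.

θ_B' ≈ 37.23°

The two Brewster angles are complementary: θ_B' = 90° − θ_B = 90° − 52.77° = 37.23°.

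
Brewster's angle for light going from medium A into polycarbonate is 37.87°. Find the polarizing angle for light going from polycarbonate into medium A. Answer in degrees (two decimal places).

θ_B' ≈ 52.13°

The two Brewster angles are complementary: θ_B' = 90° − θ_B = 90° − 37.87° = 52.13°.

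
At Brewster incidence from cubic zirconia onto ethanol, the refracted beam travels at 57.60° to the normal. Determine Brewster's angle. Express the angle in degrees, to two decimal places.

At Brewster's angle the reflected and refracted rays are perpendicular, so θ_B + θ_t = 90°.
θ_B = 90° − 57.60° = 32.40°.

θ_B ≈ 32.40°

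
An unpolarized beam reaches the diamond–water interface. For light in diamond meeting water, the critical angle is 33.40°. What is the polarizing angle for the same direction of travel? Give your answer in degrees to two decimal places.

sin θ_c = n₂/n₁, so n₂/n₁ = sin 33.40° = 0.5505.
Brewster: tan θ_B = n₂/n₁ = 0.5505.
θ_B = arctan(0.5505) = 28.83°.

θ_B ≈ 28.83°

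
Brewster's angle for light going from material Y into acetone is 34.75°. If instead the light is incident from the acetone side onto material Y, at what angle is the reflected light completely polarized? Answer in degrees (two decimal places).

θ_B' ≈ 55.25°

The two Brewster angles are complementary: θ_B' = 90° − θ_B = 90° − 34.75° = 55.25°.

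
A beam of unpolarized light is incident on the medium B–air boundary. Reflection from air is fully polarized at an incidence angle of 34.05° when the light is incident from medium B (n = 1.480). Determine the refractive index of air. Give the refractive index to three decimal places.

n ≈ 1.000

At the Brewster angle, tan θ_B = n₂/n₁ with n₁ on the incident side (medium B) and n₂ on the transmitted side (air).
n₂ = n₁ tan θ_B = 1.480 × tan 34.05° = 1.000.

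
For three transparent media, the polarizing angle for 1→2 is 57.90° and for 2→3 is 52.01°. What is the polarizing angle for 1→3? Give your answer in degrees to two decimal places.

tan θ_B(1→2) = n₂/n₁ = tan 57.90° = 1.5941.
tan θ_B(2→3) = n₃/n₂ = tan 52.01° = 1.2804.
Multiplying, n₃/n₁ = 1.5941 × 1.2804 = 2.0411, and θ_B(1→3) = arctan 2.0411 = 63.90°.

θ_B ≈ 63.90°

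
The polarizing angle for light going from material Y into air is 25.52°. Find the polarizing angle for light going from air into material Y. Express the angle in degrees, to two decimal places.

θ_B' ≈ 64.48°

Reversing the direction swaps n₁ and n₂, so tan θ_B' = 1/tan θ_B and θ_B' = 90° − θ_B.
Hence θ_B' = 90° − 25.52° = 64.48°.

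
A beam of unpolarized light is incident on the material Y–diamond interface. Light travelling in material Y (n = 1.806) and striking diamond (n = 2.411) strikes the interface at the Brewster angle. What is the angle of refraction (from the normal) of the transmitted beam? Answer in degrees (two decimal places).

θ_t ≈ 36.84°

First find Brewster's angle: tan θ_B = 2.411/1.806 = 1.3350, giving θ_B = 53.16°.
At Brewster's angle the reflected and refracted rays are perpendicular, so θ_t = 90° − θ_B = 90° − 53.16° = 36.84°.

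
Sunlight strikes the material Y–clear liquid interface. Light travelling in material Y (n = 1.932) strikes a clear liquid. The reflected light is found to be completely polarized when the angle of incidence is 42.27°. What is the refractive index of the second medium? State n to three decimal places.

n ≈ 1.756

Full polarization of the reflected beam means tan θ_B = n₂/n₁, where n₁ is the incident medium (material Y).
n₂ = n₁ tan θ_B = 1.932 × tan 42.27° = 1.756.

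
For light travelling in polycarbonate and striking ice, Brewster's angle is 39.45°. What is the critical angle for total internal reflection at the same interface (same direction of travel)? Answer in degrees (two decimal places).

n₂/n₁ = tan 39.45° = 0.8229; the critical angle satisfies sin θ_c = n₂/n₁.
θ_c = arcsin(0.8229) = 55.37°.

θ_c ≈ 55.37°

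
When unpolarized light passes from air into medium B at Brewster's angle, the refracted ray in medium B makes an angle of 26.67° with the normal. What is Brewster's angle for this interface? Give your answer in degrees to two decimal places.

Since the reflected and refracted rays are at right angles at the polarizing angle, θ_B + θ_t = 90°.
θ_B = 90° − 26.67° = 63.33°.

θ_B ≈ 63.33°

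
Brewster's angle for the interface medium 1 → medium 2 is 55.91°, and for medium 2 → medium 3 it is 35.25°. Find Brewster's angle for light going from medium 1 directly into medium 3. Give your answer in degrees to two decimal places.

θ_B ≈ 46.24°

Each Brewster angle gives a ratio: n₂/n₁ = tan 55.91° = 1.4775, n₃/n₂ = tan 35.25° = 0.7067.
So n₃/n₁ = (n₂/n₁)(n₃/n₂) = 1.4775 × 0.7067 = 1.0442.
θ_B(1→3) = arctan(1.0442) = 46.24°.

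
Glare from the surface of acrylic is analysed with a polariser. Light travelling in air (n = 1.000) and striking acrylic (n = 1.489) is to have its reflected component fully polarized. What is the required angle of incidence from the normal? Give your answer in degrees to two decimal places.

At Brewster's angle the reflected and refracted rays are perpendicular, which with Snell's law gives tan θ_B = n₂/n₁.
Brewster's condition: tan θ_B = n₂/n₁ = 1.489/1.000 = 1.4890. Taking the arctangent, θ_B = 56.12°.

θ_B ≈ 56.12°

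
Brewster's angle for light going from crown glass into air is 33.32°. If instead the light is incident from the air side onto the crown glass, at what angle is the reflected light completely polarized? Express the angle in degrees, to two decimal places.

tan θ_B' = n₁/n₂ = 1/tan θ_B, so θ_B' = 90° − θ_B.
θ_B' = 90° − 33.32° = 56.68°.

θ_B' ≈ 56.68°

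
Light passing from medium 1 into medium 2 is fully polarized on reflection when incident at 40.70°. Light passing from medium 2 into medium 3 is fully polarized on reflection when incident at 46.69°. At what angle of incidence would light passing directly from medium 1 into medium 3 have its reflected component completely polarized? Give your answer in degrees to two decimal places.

θ_B ≈ 42.38°

n₂/n₁ = tan 40.70° = 0.8601 and n₃/n₂ = tan 46.69° = 1.0608.
So n₃/n₁ = (n₂/n₁)(n₃/n₂) = 0.8601 × 1.0608 = 0.9124.
θ_B(1→3) = arctan(0.9124) = 42.38°.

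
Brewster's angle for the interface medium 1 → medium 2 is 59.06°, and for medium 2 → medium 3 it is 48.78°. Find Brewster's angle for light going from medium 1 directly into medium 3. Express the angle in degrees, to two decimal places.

θ_B ≈ 62.29°

tan θ_B(1→2) = n₂/n₁ = tan 59.06° = 1.6682.
tan θ_B(2→3) = n₃/n₂ = tan 48.78° = 1.1415.
n₃/n₁ = 1.9043. Then tan θ_B(1→3) = n₃/n₁, so θ_B(1→3) = arctan(1.9043) = 62.29°.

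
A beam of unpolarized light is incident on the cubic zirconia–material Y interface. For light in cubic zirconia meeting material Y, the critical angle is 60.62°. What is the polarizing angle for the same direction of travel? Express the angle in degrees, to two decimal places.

θ_B ≈ 41.07°

sin θ_c = n₂/n₁, so n₂/n₁ = sin 60.62° = 0.8714.
Brewster: tan θ_B = n₂/n₁ = 0.8714.
θ_B = arctan(0.8714) = 41.07°.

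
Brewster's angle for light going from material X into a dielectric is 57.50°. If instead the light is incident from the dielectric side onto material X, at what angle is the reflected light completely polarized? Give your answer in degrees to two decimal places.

tan θ_B' = n₁/n₂ = 1/tan θ_B, so θ_B' = 90° − θ_B.
θ_B' = 90° − 57.50° = 32.50°.

θ_B' ≈ 32.50°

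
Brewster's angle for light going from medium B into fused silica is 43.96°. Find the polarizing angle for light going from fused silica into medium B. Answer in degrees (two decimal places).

θ_B' ≈ 46.04°

tan θ_B' = n₁/n₂ = 1/tan θ_B, so θ_B' = 90° − θ_B.
θ_B' = 90° − 43.96° = 46.04°.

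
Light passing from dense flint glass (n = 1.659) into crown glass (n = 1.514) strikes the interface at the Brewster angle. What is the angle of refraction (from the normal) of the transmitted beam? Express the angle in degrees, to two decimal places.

tan θ_B = n₂/n₁ = 1.514/1.659 = 0.9126, so θ_B = 42.38°.
The refracted ray is perpendicular to the reflected ray, so θ_t = 90° − θ_B = 47.62°.

θ_t ≈ 47.62°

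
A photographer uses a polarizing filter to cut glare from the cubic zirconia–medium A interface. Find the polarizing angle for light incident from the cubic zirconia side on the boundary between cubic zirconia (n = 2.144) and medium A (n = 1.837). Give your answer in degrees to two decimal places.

tan θ_B = n₂/n₁ = 1.837/2.144 = 0.8568.
So θ_B = arctan 0.8568 = 40.59°.

θ_B ≈ 40.59°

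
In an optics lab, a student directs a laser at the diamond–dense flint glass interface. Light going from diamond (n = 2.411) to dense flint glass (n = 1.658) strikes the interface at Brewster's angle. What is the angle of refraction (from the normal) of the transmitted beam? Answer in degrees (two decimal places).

θ_t ≈ 55.48°

tan θ_B = n₂/n₁ = 1.658/2.411 = 0.6877, so θ_B = 34.52°.
At Brewster's angle the reflected and refracted rays are perpendicular, so θ_t = 90° − θ_B = 90° − 34.52° = 55.48°.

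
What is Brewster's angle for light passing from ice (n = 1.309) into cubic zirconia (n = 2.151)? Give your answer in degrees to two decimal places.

The reflected p-component vanishes when tan θ_B = n₂/n₁.
Here n₂/n₁ = 2.151/1.309 = 1.6432, and Brewster's law gives tan θ_B = n₂/n₁.
θ_B = arctan(1.6432) = 58.68°.

θ_B ≈ 58.68°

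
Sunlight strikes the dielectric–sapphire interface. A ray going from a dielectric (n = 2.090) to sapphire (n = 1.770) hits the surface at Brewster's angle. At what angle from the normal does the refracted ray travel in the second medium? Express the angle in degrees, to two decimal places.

θ_t ≈ 49.74°

First find Brewster's angle: tan θ_B = 1.770/2.090 = 0.8469, giving θ_B = 40.26°.
At Brewster's angle the reflected and refracted rays are perpendicular, so θ_t = 90° − θ_B = 90° − 40.26° = 49.74°.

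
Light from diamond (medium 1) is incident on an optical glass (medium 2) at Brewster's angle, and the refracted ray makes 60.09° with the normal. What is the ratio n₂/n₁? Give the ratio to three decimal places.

n₂/n₁ ≈ 0.575

θ_B + θ_t = 90°, so θ_B = 90° − 60.09° = 29.91°.
Then n₂/n₁ = tan θ_B = tan 29.91° = 0.575.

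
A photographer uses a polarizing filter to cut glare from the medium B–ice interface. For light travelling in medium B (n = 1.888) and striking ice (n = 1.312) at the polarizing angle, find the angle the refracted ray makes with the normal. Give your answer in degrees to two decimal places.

tan θ_B = n₂/n₁ = 1.312/1.888 = 0.6949, so θ_B = 34.80°.
Since θ_B + θ_t = 90° at Brewster incidence, θ_t = 90° − 34.80° = 55.20°.

θ_t ≈ 55.20°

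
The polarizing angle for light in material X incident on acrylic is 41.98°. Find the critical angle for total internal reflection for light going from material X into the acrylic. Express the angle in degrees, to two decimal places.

θ_c ≈ 64.13°

tan θ_B = n₂/n₁ = tan 41.98° = 0.8998.
Total internal reflection: sin θ_c = n₂/n₁ = 0.8998.
θ_c = arcsin(0.8998) = 64.13°.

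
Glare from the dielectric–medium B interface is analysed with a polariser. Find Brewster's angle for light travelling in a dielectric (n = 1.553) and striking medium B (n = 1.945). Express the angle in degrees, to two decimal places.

θ_B ≈ 51.39°

The reflected p-component vanishes when tan θ_B = n₂/n₁.
tan θ_B = n₂/n₁ = 1.945/1.553 = 1.2524.
So θ_B = arctan 1.2524 = 51.39°.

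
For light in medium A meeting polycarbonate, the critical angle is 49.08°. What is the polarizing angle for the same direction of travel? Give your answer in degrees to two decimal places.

sin θ_c = n₂/n₁, so n₂/n₁ = sin 49.08° = 0.7556.
Brewster: tan θ_B = n₂/n₁ = 0.7556.
θ_B = arctan(0.7556) = 37.08°.

θ_B ≈ 37.08°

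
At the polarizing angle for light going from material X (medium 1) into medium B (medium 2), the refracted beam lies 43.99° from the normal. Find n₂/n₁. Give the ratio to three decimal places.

n₂/n₁ ≈ 1.036

At Brewster incidence θ_B = 90° − θ_t = 90° − 43.99° = 46.01°.
Then n₂/n₁ = tan θ_B = tan 46.01° = 1.036.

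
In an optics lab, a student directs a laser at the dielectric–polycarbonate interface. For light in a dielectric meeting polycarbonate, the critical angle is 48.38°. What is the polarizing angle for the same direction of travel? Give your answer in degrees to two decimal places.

θ_B ≈ 36.78°

sin θ_c = n₂/n₁, so n₂/n₁ = sin 48.38° = 0.7476.
Brewster: tan θ_B = n₂/n₁ = 0.7476.
θ_B = arctan(0.7476) = 36.78°.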